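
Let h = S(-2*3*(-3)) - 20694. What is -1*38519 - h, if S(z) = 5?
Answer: -17830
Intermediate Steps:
h = -20689 (h = 5 - 20694 = -20689)
-1*38519 - h = -1*38519 - 1*(-20689) = -38519 + 20689 = -17830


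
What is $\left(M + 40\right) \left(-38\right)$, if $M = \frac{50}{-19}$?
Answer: $-1420$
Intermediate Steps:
$M = - \frac{50}{19}$ ($M = 50 \left(- \frac{1}{19}\right) = - \frac{50}{19} \approx -2.6316$)
$\left(M + 40\right) \left(-38\right) = \left(- \frac{50}{19} + 40\right) \left(-38\right) = \frac{710}{19} \left(-38\right) = -1420$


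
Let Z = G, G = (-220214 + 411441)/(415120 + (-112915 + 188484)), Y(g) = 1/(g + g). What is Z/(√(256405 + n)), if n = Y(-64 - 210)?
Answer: 382454*√19249861643/68946681457971 ≈ 0.00076963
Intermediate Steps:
Y(g) = 1/(2*g)
n = -1/548 (n = 1/(2*(-64 - 210)) = (½)/(-274) = (½)*(-1/274) = -1/548 ≈ -0.0018248)
G = 191227/490689 (G = 191227/(415120 + 75569) = 191227/490689 ≈ 0.38971)
Z = 191227/490689 ≈ 0.38971
Z/(√(256405 + n)) = 191227/(490689*(√(256405 - 1/548))) = 191227/(490689*(√(140509939/548))) = 191227/(490689*((√19249861643/274))) = 191227*(2*√19249861643/140509939)/490689 = 382454*√19249861643/68946681457971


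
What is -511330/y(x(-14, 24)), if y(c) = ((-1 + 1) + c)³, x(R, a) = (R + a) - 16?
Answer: 255665/108 ≈ 2367.3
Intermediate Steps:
x(R, a) = -16 + R + a
y(c) = c³ (y(c) = (0 + c)³ = c³)
-511330/y(x(-14, 24)) = -511330/(-16 - 14 + 24)³ = -511330/((-6)³) = -511330/(-216) = -511330*(-1/216) = 255665/108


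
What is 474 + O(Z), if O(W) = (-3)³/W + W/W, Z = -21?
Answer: 3334/7 ≈ 476.29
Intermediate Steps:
O(W) = 1 - 27/W (O(W) = -27/W + 1 = 1 - 27/W)
474 + O(Z) = 474 + (-27 - 21)/(-21) = 474 - 1/21*(-48) = 474 + 16/7 = 3334/7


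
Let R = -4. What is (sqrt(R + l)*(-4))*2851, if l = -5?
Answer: -34212*I ≈ -34212.0*I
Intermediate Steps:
(sqrt(R + l)*(-4))*2851 = (sqrt(-4 - 5)*(-4))*2851 = (sqrt(-9)*(-4))*2851 = ((3*I)*(-4))*2851 = -12*I*2851 = -34212*I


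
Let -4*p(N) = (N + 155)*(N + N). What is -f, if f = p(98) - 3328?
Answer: 15725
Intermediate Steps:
p(N) = -N*(155 + N)/2 (p(N) = -(N + 155)*(N + N)/4 = -(155 + N)*2*N/4 = -N*(155 + N)/2)
f = -15725 (f = -½*98*(155 + 98) - 3328 = -½*98*253 - 3328 = -12397 - 3328 = -15725)
-f = -1*(-15725) = 15725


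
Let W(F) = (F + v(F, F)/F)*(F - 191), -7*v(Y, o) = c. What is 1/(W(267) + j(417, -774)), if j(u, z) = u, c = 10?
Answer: 1869/38704361 ≈ 4.8289e-5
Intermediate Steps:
v(Y, o) = -10/7 (v(Y, o) = -⅐*10 = -10/7)
W(F) = (-191 + F)*(F - 10/(7*F)) (W(F) = (F - 10/(7*F))*(F - 191) = (F - 10/(7*F))*(-191 + F) = (-191 + F)*(F - 10/(7*F)))
1/(W(267) + j(417, -774)) = 1/((-10/7 + 267² - 191*267 + (1910/7)/267) + 417) = 1/((-10/7 + 71289 - 50997 + (1910/7)*(1/267)) + 417) = 1/((-10/7 + 71289 - 50997 + 1910/1869) + 417) = 1/(37924988/1869 + 417) = 1/(38704361/1869) = 1869/38704361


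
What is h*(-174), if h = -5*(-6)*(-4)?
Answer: 20880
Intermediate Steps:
h = -120 (h = 30*(-4) = -120)
h*(-174) = -120*(-174) = 20880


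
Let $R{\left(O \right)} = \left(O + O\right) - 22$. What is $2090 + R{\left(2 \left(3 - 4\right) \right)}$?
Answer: $2064$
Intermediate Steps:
$R{\left(O \right)} = -22 + 2 O$ ($R{\left(O \right)} = 2 O - 22 = -22 + 2 O$)
$2090 + R{\left(2 \left(3 - 4\right) \right)} = 2090 - \left(22 - 2 \cdot 2 \left(3 - 4\right)\right) = 2090 - \left(22 - 2 \cdot 2 \left(-1\right)\right) = 2090 + \left(-22 + 2 \left(-2\right)\right) = 2090 - 26 = 2064$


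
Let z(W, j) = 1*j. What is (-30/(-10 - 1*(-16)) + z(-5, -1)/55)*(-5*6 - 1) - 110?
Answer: 2506/55 ≈ 45.564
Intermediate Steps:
z(W, j) = j
(-30/(-10 - 1*(-16)) + z(-5, -1)/55)*(-5*6 - 1) - 110 = (-30/(-10 - 1*(-16)) - 1/55)*(-5*6 - 1) - 110 = (-30/(-10 + 16) - 1*1/55)*(-30 - 1) - 110 = (-30/6 - 1/55)*(-31) - 110 = (-30*⅙ - 1/55)*(-31) - 110 = (-5 - 1/55)*(-31) - 110 = -276/55*(-31) - 110 = 8556/55 - 110 = 2506/55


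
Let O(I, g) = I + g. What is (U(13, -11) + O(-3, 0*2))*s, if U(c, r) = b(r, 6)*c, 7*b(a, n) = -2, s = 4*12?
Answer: -2256/7 ≈ -322.29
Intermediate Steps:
s = 48
b(a, n) = -2/7 (b(a, n) = (⅐)*(-2) = -2/7)
U(c, r) = -2*c/7
(U(13, -11) + O(-3, 0*2))*s = (-2/7*13 + (-3 + 0*2))*48 = (-26/7 + (-3 + 0))*48 = (-26/7 - 3)*48 = -47/7*48 = -2256/7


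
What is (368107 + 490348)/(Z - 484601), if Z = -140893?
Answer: -858455/625494 ≈ -1.3724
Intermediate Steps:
(368107 + 490348)/(Z - 484601) = (368107 + 490348)/(-140893 - 484601) = 858455/(-625494) = 858455*(-1/625494) = -858455/625494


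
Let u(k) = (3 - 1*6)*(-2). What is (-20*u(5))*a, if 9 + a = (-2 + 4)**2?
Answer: 600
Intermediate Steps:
u(k) = 6 (u(k) = (3 - 6)*(-2) = -3*(-2) = 6)
a = -5 (a = -9 + (-2 + 4)**2 = -9 + 2**2 = -9 + 4 = -5)
(-20*u(5))*a = -20*6*(-5) = -120*(-5) = 600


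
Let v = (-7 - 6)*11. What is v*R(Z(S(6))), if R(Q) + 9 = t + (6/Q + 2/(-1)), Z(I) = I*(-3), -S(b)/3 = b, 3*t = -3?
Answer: 15301/9 ≈ 1700.1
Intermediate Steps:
t = -1 (t = (1/3)*(-3) = -1)
S(b) = -3*b
Z(I) = -3*I
R(Q) = -12 + 6/Q (R(Q) = -9 + (-1 + (6/Q + 2/(-1))) = -9 + (-1 + (6/Q + 2*(-1))) = -9 + (-1 + (6/Q - 2)) = -9 + (-1 + (-2 + 6/Q)) = -9 + (-3 + 6/Q) = -12 + 6/Q)
v = -143 (v = -13*11 = -143)
v*R(Z(S(6))) = -143*(-12 + 6/((-(-9)*6))) = -143*(-12 + 6/((-3*(-18)))) = -143*(-12 + 6/54) = -143*(-12 + 6*(1/54)) = -143*(-12 + 1/9) = -143*(-107/9) = 15301/9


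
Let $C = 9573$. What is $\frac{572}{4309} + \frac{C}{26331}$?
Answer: $\frac{18770463}{37820093} \approx 0.49631$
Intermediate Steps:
$\frac{572}{4309} + \frac{C}{26331} = \frac{572}{4309} + \frac{9573}{26331} = 572 \cdot \frac{1}{4309} + 9573 \cdot \frac{1}{26331} = \frac{572}{4309} + \frac{3191}{8777} = \frac{18770463}{37820093}$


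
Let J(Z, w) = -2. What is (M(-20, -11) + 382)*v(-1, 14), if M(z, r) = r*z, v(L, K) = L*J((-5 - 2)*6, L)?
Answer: 1204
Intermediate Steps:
v(L, K) = -2*L (v(L, K) = L*(-2) = -2*L)
(M(-20, -11) + 382)*v(-1, 14) = (-11*(-20) + 382)*(-2*(-1)) = (220 + 382)*2 = 602*2 = 1204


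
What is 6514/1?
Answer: 6514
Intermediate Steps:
6514/1 = 1*6514 = 6514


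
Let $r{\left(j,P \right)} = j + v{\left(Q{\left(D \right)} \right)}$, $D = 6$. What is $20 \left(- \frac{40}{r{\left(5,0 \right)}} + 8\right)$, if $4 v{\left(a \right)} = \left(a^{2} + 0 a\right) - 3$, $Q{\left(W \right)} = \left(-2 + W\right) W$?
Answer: $\frac{91680}{593} \approx 154.6$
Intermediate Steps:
$Q{\left(W \right)} = W \left(-2 + W\right)$
$v{\left(a \right)} = - \frac{3}{4} + \frac{a^{2}}{4}$ ($v{\left(a \right)} = \frac{\left(a^{2} + 0 a\right) - 3}{4} = \frac{\left(a^{2} + 0\right) - 3}{4} = \frac{a^{2} - 3}{4} = \frac{-3 + a^{2}}{4} = - \frac{3}{4} + \frac{a^{2}}{4}$)
$r{\left(j,P \right)} = \frac{573}{4} + j$ ($r{\left(j,P \right)} = j - \left(\frac{3}{4} - \frac{\left(6 \left(-2 + 6\right)\right)^{2}}{4}\right) = j - \left(\frac{3}{4} - \frac{\left(6 \cdot 4\right)^{2}}{4}\right) = j - \left(\frac{3}{4} - \frac{24^{2}}{4}\right) = j + \left(- \frac{3}{4} + \frac{1}{4} \cdot 576\right) = j + \left(- \frac{3}{4} + 144\right) = j + \frac{573}{4} = \frac{573}{4} + j$)
$20 \left(- \frac{40}{r{\left(5,0 \right)}} + 8\right) = 20 \left(- \frac{40}{\frac{573}{4} + 5} + 8\right) = 20 \left(- \frac{40}{\frac{593}{4}} + 8\right) = 20 \left(\left(-40\right) \frac{4}{593} + 8\right) = 20 \left(- \frac{160}{593} + 8\right) = 20 \cdot \frac{4584}{593} = \frac{91680}{593}$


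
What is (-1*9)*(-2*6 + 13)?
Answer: -9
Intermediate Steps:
(-1*9)*(-2*6 + 13) = -9*(-12 + 13) = -9*1 = -9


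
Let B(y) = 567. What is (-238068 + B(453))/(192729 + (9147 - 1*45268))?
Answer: -237501/156608 ≈ -1.5165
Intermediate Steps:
(-238068 + B(453))/(192729 + (9147 - 1*45268)) = (-238068 + 567)/(192729 + (9147 - 1*45268)) = -237501/(192729 + (9147 - 45268)) = -237501/(192729 - 36121) = -237501/156608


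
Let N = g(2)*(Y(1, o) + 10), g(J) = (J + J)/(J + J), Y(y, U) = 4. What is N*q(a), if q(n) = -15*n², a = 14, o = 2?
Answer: -41160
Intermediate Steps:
g(J) = 1 (g(J) = (2*J)/((2*J)) = (2*J)*(1/(2*J)) = 1)
N = 14 (N = 1*(4 + 10) = 1*14 = 14)
N*q(a) = 14*(-15*14²) = 14*(-15*196) = 14*(-2940) = -41160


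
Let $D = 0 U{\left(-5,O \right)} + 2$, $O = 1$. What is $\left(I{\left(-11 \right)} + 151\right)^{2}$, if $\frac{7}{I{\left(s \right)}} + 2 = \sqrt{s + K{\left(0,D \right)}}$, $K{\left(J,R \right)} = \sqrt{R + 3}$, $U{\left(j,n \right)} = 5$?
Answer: $\frac{\left(295 - 151 i \sqrt{11 - \sqrt{5}}\right)^{2}}{\left(2 - i \sqrt{11 - \sqrt{5}}\right)^{2}} \approx 22468.0 - 486.75 i$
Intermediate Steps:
$D = 2$ ($D = 0 \cdot 5 + 2 = 0 + 2 = 2$)
$K{\left(J,R \right)} = \sqrt{3 + R}$
$I{\left(s \right)} = \frac{7}{-2 + \sqrt{s + \sqrt{5}}}$ ($I{\left(s \right)} = \frac{7}{-2 + \sqrt{s + \sqrt{3 + 2}}} = \frac{7}{-2 + \sqrt{s + \sqrt{5}}}$)
$\left(I{\left(-11 \right)} + 151\right)^{2} = \left(\frac{7}{-2 + \sqrt{-11 + \sqrt{5}}} + 151\right)^{2} = \left(151 + \frac{7}{-2 + \sqrt{-11 + \sqrt{5}}}\right)^{2}$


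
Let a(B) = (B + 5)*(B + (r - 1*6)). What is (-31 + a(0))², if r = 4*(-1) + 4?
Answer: 3721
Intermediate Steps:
r = 0 (r = -4 + 4 = 0)
a(B) = (-6 + B)*(5 + B) (a(B) = (B + 5)*(B + (0 - 1*6)) = (5 + B)*(B + (0 - 6)) = (5 + B)*(B - 6) = (5 + B)*(-6 + B) = (-6 + B)*(5 + B))
(-31 + a(0))² = (-31 + (-30 + 0² - 1*0))² = (-31 + (-30 + 0 + 0))² = (-31 - 30)² = (-61)² = 3721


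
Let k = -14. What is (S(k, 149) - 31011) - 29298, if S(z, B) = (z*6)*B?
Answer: -72825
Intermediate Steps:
S(z, B) = 6*B*z (S(z, B) = (6*z)*B = 6*B*z)
(S(k, 149) - 31011) - 29298 = (6*149*(-14) - 31011) - 29298 = (-12516 - 31011) - 29298 = -43527 - 29298 = -72825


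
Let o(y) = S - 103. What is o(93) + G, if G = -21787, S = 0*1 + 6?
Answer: -21884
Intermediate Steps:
S = 6 (S = 0 + 6 = 6)
o(y) = -97 (o(y) = 6 - 103 = -97)
o(93) + G = -97 - 21787 = -21884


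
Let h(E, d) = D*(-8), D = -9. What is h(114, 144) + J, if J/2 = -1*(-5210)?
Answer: 10492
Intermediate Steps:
h(E, d) = 72 (h(E, d) = -9*(-8) = 72)
J = 10420 (J = 2*(-1*(-5210)) = 2*5210 = 10420)
h(114, 144) + J = 72 + 10420 = 10492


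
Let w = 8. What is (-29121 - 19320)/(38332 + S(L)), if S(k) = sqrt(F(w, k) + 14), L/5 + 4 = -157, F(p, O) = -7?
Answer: -88420972/69968677 + 16147*sqrt(7)/489780739 ≈ -1.2636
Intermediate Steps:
L = -805 (L = -20 + 5*(-157) = -20 - 785 = -805)
S(k) = sqrt(7) (S(k) = sqrt(-7 + 14) = sqrt(7))
(-29121 - 19320)/(38332 + S(L)) = (-29121 - 19320)/(38332 + sqrt(7)) = -48441/(38332 + sqrt(7))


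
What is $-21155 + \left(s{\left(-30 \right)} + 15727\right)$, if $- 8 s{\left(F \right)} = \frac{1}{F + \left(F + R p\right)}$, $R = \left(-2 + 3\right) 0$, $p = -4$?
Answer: $- \frac{2605439}{480} \approx -5428.0$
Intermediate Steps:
$R = 0$ ($R = 1 \cdot 0 = 0$)
$s{\left(F \right)} = - \frac{1}{16 F}$ ($s{\left(F \right)} = - \frac{1}{8 \left(F + \left(F + 0 \left(-4\right)\right)\right)} = - \frac{1}{8 \left(F + \left(F + 0\right)\right)} = - \frac{1}{8 \left(F + F\right)} = - \frac{1}{8 \cdot 2 F} = - \frac{\frac{1}{2} \frac{1}{F}}{8} = - \frac{1}{16 F}$)
$-21155 + \left(s{\left(-30 \right)} + 15727\right) = -21155 + \left(- \frac{1}{16 \left(-30\right)} + 15727\right) = -21155 + \left(\left(- \frac{1}{16}\right) \left(- \frac{1}{30}\right) + 15727\right) = -21155 + \left(\frac{1}{480} + 15727\right) = -21155 + \frac{7548961}{480} = - \frac{2605439}{480}$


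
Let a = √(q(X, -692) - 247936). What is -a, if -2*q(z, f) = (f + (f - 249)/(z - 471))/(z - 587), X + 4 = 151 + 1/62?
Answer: -5*I*√330860936515779837930/182651091 ≈ -497.93*I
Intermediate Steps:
X = 9115/62 (X = -4 + (151 + 1/62) = -4 + 9363/62 = 9115/62 ≈ 147.02)
q(z, f) = -(f + (-249 + f)/(-471 + z))/(2*(-587 + z)) (q(z, f) = -(f + (f - 249)/(z - 471))/(2*(z - 587)) = -(f + (-249 + f)/(-471 + z))/(2*(-587 + z)))
a = 5*I*√330860936515779837930/182651091 (a = √((249 + 470*(-692) - 1*(-692)*9115/62)/(2*(276477 + (9115/62)² - 1058*9115/62)) - 247936) = √((249 - 325240 + 3153790/31)/(2*(276477 + 83083225/3844 - 4821835/31)) - 247936) = √((½)*(-6920931/31)/(547953273/3844) - 247936) = √((½)*(3844/547953273)*(-6920931/31) - 247936) = √(-143032574/182651091 - 247936) = √(-45285923930750/182651091) = 5*I*√330860936515779837930/182651091 ≈ 497.93*I)
-a = -5*I*√330860936515779837930/182651091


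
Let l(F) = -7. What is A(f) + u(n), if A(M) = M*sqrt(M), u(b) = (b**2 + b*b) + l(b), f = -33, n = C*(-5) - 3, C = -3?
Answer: 281 - 33*I*sqrt(33) ≈ 281.0 - 189.57*I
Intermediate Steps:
n = 12 (n = -3*(-5) - 3 = 15 - 3 = 12)
u(b) = -7 + 2*b**2 (u(b) = (b**2 + b*b) - 7 = (b**2 + b**2) - 7 = 2*b**2 - 7 = -7 + 2*b**2)
A(M) = M**(3/2)
A(f) + u(n) = (-33)**(3/2) + (-7 + 2*12**2) = -33*I*sqrt(33) + (-7 + 2*144) = -33*I*sqrt(33) + (-7 + 288) = -33*I*sqrt(33) + 281 = 281 - 33*I*sqrt(33)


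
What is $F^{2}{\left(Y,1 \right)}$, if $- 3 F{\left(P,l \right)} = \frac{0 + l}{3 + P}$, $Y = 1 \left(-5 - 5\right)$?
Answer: $\frac{1}{441} \approx 0.0022676$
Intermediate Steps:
$Y = -10$ ($Y = 1 \left(-10\right) = -10$)
$F{\left(P,l \right)} = - \frac{l}{3 \left(3 + P\right)}$ ($F{\left(P,l \right)} = - \frac{\left(0 + l\right) \frac{1}{3 + P}}{3} = - \frac{l \frac{1}{3 + P}}{3} = - \frac{l}{3 \left(3 + P\right)}$)
$F^{2}{\left(Y,1 \right)} = \left(\left(-1\right) 1 \frac{1}{9 + 3 \left(-10\right)}\right)^{2} = \left(\left(-1\right) 1 \frac{1}{9 - 30}\right)^{2} = \left(\left(-1\right) 1 \frac{1}{-21}\right)^{2} = \left(\left(-1\right) 1 \left(- \frac{1}{21}\right)\right)^{2} = \left(\frac{1}{21}\right)^{2} = \frac{1}{441}$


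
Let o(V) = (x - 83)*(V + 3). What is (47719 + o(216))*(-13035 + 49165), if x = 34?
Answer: 1336376440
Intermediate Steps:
o(V) = -147 - 49*V (o(V) = (34 - 83)*(V + 3) = -49*(3 + V) = -147 - 49*V)
(47719 + o(216))*(-13035 + 49165) = (47719 + (-147 - 49*216))*(-13035 + 49165) = (47719 + (-147 - 10584))*36130 = (47719 - 10731)*36130 = 36988*36130 = 1336376440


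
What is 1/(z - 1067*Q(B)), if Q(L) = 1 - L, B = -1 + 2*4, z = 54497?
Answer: 1/60899 ≈ 1.6421e-5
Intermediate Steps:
B = 7 (B = -1 + 8 = 7)
1/(z - 1067*Q(B)) = 1/(54497 - 1067*(1 - 1*7)) = 1/(54497 - 1067*(1 - 7)) = 1/(54497 - 1067*(-6)) = 1/(54497 + 6402) = 1/60899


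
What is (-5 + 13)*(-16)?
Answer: -128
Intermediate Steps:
(-5 + 13)*(-16) = 8*(-16) = -128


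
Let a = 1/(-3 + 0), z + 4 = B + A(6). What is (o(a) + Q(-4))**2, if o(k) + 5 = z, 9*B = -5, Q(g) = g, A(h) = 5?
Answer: 5929/81 ≈ 73.198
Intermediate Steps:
B = -5/9 (B = (1/9)*(-5) = -5/9 ≈ -0.55556)
z = 4/9 (z = -4 + (-5/9 + 5) = -4 + 40/9 = 4/9 ≈ 0.44444)
a = -1/3 (a = 1/(-3) = -1/3 ≈ -0.33333)
o(k) = -41/9 (o(k) = -5 + 4/9 = -41/9)
(o(a) + Q(-4))**2 = (-41/9 - 4)**2 = (-77/9)**2 = 5929/81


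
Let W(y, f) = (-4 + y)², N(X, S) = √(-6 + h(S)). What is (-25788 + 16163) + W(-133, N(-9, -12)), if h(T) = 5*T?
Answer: 9144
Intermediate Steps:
N(X, S) = √(-6 + 5*S)
(-25788 + 16163) + W(-133, N(-9, -12)) = (-25788 + 16163) + (-4 - 133)² = -9625 + (-137)² = -9625 + 18769 = 9144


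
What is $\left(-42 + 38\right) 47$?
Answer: $-188$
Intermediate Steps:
$\left(-42 + 38\right) 47 = \left(-4\right) 47 = -188$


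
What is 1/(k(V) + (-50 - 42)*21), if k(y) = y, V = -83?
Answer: -1/2015 ≈ -0.00049628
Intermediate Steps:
1/(k(V) + (-50 - 42)*21) = 1/(-83 + (-50 - 42)*21) = 1/(-83 - 92*21) = 1/(-83 - 1932) = 1/(-2015) = -1/2015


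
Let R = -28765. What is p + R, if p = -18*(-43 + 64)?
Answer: -29143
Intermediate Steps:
p = -378 (p = -18*21 = -378)
p + R = -378 - 28765 = -29143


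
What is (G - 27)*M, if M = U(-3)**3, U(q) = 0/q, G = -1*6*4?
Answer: 0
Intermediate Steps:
G = -24 (G = -6*4 = -24)
U(q) = 0
M = 0 (M = 0**3 = 0)
(G - 27)*M = (-24 - 27)*0 = -51*0 = 0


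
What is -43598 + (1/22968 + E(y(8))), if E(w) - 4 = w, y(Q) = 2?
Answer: -1001221055/22968 ≈ -43592.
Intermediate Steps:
E(w) = 4 + w
-43598 + (1/22968 + E(y(8))) = -43598 + (1/22968 + (4 + 2)) = -43598 + (1/22968 + 6) = -43598 + 137809/22968 = -1001221055/22968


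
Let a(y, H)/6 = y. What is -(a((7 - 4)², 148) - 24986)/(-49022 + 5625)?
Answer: -24932/43397 ≈ -0.57451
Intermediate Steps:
a(y, H) = 6*y
-(a((7 - 4)², 148) - 24986)/(-49022 + 5625) = -(6*(7 - 4)² - 24986)/(-49022 + 5625) = -(6*3² - 24986)/(-43397) = -(6*9 - 24986)*(-1)/43397 = -(54 - 24986)*(-1)/43397 = -(-24932)*(-1)/43397 = -1*24932/43397 = -24932/43397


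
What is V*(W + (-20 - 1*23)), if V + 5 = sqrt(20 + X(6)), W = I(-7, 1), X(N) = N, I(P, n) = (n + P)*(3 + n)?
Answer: 335 - 67*sqrt(26) ≈ -6.6343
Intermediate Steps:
I(P, n) = (3 + n)*(P + n) (I(P, n) = (P + n)*(3 + n) = (3 + n)*(P + n))
W = -24 (W = 1**2 + 3*(-7) + 3*1 - 7*1 = 1 - 21 + 3 - 7 = -24)
V = -5 + sqrt(26) (V = -5 + sqrt(20 + 6) = -5 + sqrt(26) ≈ 0.099020)
V*(W + (-20 - 1*23)) = (-5 + sqrt(26))*(-24 + (-20 - 1*23)) = (-5 + sqrt(26))*(-24 + (-20 - 23)) = (-5 + sqrt(26))*(-24 - 43) = (-5 + sqrt(26))*(-67) = 335 - 67*sqrt(26)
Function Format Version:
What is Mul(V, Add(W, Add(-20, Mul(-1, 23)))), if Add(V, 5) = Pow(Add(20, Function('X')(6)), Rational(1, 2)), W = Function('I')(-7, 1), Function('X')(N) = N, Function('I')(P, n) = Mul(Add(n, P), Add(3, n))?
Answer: Add(335, Mul(-67, Pow(26, Rational(1, 2)))) ≈ -6.6343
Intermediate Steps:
Function('I')(P, n) = Mul(Add(3, n), Add(P, n)) (Function('I')(P, n) = Mul(Add(P, n), Add(3, n)) = Mul(Add(3, n), Add(P, n)))
W = -24 (W = Add(Pow(1, 2), Mul(3, -7), Mul(3, 1), Mul(-7, 1)) = Add(1, -21, 3, -7) = -24)
V = Add(-5, Pow(26, Rational(1, 2))) (V = Add(-5, Pow(Add(20, 6), Rational(1, 2))) = Add(-5, Pow(26, Rational(1, 2))) ≈ 0.099020)
Mul(V, Add(W, Add(-20, Mul(-1, 23)))) = Mul(Add(-5, Pow(26, Rational(1, 2))), Add(-24, Add(-20, Mul(-1, 23)))) = Mul(Add(-5, Pow(26, Rational(1, 2))), Add(-24, Add(-20, -23))) = Mul(Add(-5, Pow(26, Rational(1, 2))), Add(-24, -43)) = Mul(Add(-5, Pow(26, Rational(1, 2))), -67) = Add(335, Mul(-67, Pow(26, Rational(1, 2))))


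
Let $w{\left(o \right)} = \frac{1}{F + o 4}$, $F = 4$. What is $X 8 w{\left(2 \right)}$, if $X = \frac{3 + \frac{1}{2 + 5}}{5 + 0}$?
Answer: $\frac{44}{105} \approx 0.41905$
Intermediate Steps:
$X = \frac{22}{35}$ ($X = \frac{3 + \frac{1}{7}}{5} = \left(3 + \frac{1}{7}\right) \frac{1}{5} = \frac{22}{7} \cdot \frac{1}{5} = \frac{22}{35} \approx 0.62857$)
$w{\left(o \right)} = \frac{1}{4 + 4 o}$ ($w{\left(o \right)} = \frac{1}{4 + o 4} = \frac{1}{4 + 4 o}$)
$X 8 w{\left(2 \right)} = \frac{22}{35} \cdot 8 \frac{1}{4 \left(1 + 2\right)} = \frac{176 \frac{1}{4 \cdot 3}}{35} = \frac{176 \cdot \frac{1}{4} \cdot \frac{1}{3}}{35} = \frac{176}{35} \cdot \frac{1}{12} = \frac{44}{105}$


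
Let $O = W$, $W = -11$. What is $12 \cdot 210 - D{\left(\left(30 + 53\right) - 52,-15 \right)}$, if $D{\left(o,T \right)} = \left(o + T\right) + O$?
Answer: $2515$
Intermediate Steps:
$O = -11$
$D{\left(o,T \right)} = -11 + T + o$ ($D{\left(o,T \right)} = \left(o + T\right) - 11 = \left(T + o\right) - 11 = -11 + T + o$)
$12 \cdot 210 - D{\left(\left(30 + 53\right) - 52,-15 \right)} = 12 \cdot 210 - \left(-11 - 15 + \left(\left(30 + 53\right) - 52\right)\right) = 2520 - \left(-11 - 15 + \left(83 - 52\right)\right) = 2520 - \left(-11 - 15 + 31\right) = 2520 - 5 = 2515$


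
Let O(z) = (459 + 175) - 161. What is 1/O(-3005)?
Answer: 1/473 ≈ 0.0021142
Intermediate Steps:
O(z) = 473 (O(z) = 634 - 161 = 473)
1/O(-3005) = 1/473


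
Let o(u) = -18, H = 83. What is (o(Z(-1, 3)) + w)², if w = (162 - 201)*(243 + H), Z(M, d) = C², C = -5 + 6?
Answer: 162103824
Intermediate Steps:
C = 1
Z(M, d) = 1 (Z(M, d) = 1² = 1)
w = -12714 (w = (162 - 201)*(243 + 83) = -39*326 = -12714)
(o(Z(-1, 3)) + w)² = (-18 - 12714)² = (-12732)² = 162103824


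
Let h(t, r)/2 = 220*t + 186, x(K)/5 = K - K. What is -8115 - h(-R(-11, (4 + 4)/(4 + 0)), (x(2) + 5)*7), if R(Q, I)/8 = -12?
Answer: -50727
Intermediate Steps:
x(K) = 0 (x(K) = 5*(K - K) = 5*0 = 0)
R(Q, I) = -96 (R(Q, I) = 8*(-12) = -96)
h(t, r) = 372 + 440*t (h(t, r) = 2*(220*t + 186) = 2*(186 + 220*t) = 372 + 440*t)
-8115 - h(-R(-11, (4 + 4)/(4 + 0)), (x(2) + 5)*7) = -8115 - (372 + 440*(-1*(-96))) = -8115 - (372 + 440*96) = -8115 - (372 + 42240) = -8115 - 1*42612 = -8115 - 42612 = -50727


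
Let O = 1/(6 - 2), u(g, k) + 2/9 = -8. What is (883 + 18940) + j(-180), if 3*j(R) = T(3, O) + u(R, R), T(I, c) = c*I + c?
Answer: 535156/27 ≈ 19821.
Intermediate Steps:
u(g, k) = -74/9 (u(g, k) = -2/9 - 8 = -74/9)
O = ¼ (O = 1/4 = ¼ ≈ 0.25000)
T(I, c) = c + I*c (T(I, c) = I*c + c = c + I*c)
j(R) = -65/27 (j(R) = ((1 + 3)/4 - 74/9)/3 = ((¼)*4 - 74/9)/3 = (1 - 74/9)/3 = (⅓)*(-65/9) = -65/27)
(883 + 18940) + j(-180) = (883 + 18940) - 65/27 = 19823 - 65/27 = 535156/27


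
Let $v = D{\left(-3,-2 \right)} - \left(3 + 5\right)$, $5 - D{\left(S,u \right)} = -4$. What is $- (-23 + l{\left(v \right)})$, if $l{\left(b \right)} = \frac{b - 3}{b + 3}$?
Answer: $\frac{47}{2} \approx 23.5$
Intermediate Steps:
$D{\left(S,u \right)} = 9$ ($D{\left(S,u \right)} = 5 - -4 = 5 + 4 = 9$)
$v = 1$ ($v = 9 - \left(3 + 5\right) = 9 - 8 = 1$)
$l{\left(b \right)} = \frac{-3 + b}{3 + b}$
$- (-23 + l{\left(v \right)}) = - (-23 + \frac{-3 + 1}{3 + 1}) = - (-23 + \frac{1}{4} \left(-2\right)) = - (-23 - \frac{1}{2}) = \left(-1\right) \left(- \frac{47}{2}\right) = \frac{47}{2}$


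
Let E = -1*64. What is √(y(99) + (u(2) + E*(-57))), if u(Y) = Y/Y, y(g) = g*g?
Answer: 5*√538 ≈ 115.97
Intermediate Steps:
y(g) = g²
u(Y) = 1
E = -64
√(y(99) + (u(2) + E*(-57))) = √(99² + (1 - 64*(-57))) = √(9801 + (1 + 3648)) = √(9801 + 3649) = √13450 = 5*√538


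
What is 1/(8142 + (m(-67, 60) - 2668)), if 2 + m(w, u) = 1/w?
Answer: 67/366623 ≈ 0.00018275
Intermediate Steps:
m(w, u) = -2 + 1/w
1/(8142 + (m(-67, 60) - 2668)) = 1/(8142 + ((-2 + 1/(-67)) - 2668)) = 1/(8142 + ((-2 - 1/67) - 2668)) = 1/(8142 + (-135/67 - 2668)) = 1/(8142 - 178891/67) = 1/(366623/67) = 67/366623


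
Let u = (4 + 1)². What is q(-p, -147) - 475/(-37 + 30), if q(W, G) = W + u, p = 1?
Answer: 643/7 ≈ 91.857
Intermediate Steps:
u = 25 (u = 5² = 25)
q(W, G) = 25 + W (q(W, G) = W + 25 = 25 + W)
q(-p, -147) - 475/(-37 + 30) = (25 - 1*1) - 475/(-37 + 30) = (25 - 1) - 475/(-7) = 24 - ⅐*(-475) = 24 + 475/7 = 643/7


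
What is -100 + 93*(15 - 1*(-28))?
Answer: 3899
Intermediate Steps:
-100 + 93*(15 - 1*(-28)) = -100 + 93*(15 + 28) = -100 + 93*43 = -100 + 3999 = 3899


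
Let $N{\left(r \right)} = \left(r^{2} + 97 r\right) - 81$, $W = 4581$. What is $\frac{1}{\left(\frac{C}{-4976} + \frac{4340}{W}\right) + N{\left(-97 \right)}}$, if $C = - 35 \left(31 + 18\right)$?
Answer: $- \frac{22795056}{1816947281} \approx -0.012546$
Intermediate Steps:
$C = -1715$ ($C = \left(-35\right) 49 = -1715$)
$N{\left(r \right)} = -81 + r^{2} + 97 r$
$\frac{1}{\left(\frac{C}{-4976} + \frac{4340}{W}\right) + N{\left(-97 \right)}} = \frac{1}{\left(- \frac{1715}{-4976} + \frac{4340}{4581}\right) + \left(-81 + \left(-97\right)^{2} + 97 \left(-97\right)\right)} = \frac{1}{\left(\left(-1715\right) \left(- \frac{1}{4976}\right) + 4340 \cdot \frac{1}{4581}\right) - 81} = \frac{1}{\left(\frac{1715}{4976} + \frac{4340}{4581}\right) - 81} = \frac{1}{\frac{29452255}{22795056} - 81} = \frac{1}{- \frac{1816947281}{22795056}} = - \frac{22795056}{1816947281}$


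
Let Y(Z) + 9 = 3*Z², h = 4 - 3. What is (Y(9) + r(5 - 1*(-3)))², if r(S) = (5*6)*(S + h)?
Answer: 254016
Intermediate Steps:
h = 1
Y(Z) = -9 + 3*Z²
r(S) = 30 + 30*S (r(S) = (5*6)*(S + 1) = 30*(1 + S) = 30 + 30*S)
(Y(9) + r(5 - 1*(-3)))² = ((-9 + 3*9²) + (30 + 30*(5 - 1*(-3))))² = ((-9 + 3*81) + (30 + 30*(5 + 3)))² = ((-9 + 243) + (30 + 30*8))² = (234 + (30 + 240))² = (234 + 270)² = 504² = 254016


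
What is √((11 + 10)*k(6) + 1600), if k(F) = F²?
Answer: 2*√589 ≈ 48.539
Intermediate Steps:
√((11 + 10)*k(6) + 1600) = √((11 + 10)*6² + 1600) = √(21*36 + 1600) = √(756 + 1600) = √2356 = 2*√589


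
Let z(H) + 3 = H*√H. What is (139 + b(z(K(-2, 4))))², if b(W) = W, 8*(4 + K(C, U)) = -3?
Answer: 9427077/512 - 595*I*√70/2 ≈ 18412.0 - 2489.1*I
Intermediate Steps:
K(C, U) = -35/8 (K(C, U) = -4 + (⅛)*(-3) = -4 - 3/8 = -35/8)
z(H) = -3 + H^(3/2) (z(H) = -3 + H*√H = -3 + H^(3/2))
(139 + b(z(K(-2, 4))))² = (139 + (-3 + (-35/8)^(3/2)))² = (139 + (-3 - 35*I*√70/32))² = (136 - 35*I*√70/32)²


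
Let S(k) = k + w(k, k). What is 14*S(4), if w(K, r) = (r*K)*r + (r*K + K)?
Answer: 1232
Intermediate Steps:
w(K, r) = K + K*r + K*r² (w(K, r) = (K*r)*r + (K*r + K) = K*r² + (K + K*r) = K + K*r + K*r²)
S(k) = k + k*(1 + k + k²)
14*S(4) = 14*(4*(2 + 4 + 4²)) = 14*(4*(2 + 4 + 16)) = 14*(4*22) = 14*88 = 1232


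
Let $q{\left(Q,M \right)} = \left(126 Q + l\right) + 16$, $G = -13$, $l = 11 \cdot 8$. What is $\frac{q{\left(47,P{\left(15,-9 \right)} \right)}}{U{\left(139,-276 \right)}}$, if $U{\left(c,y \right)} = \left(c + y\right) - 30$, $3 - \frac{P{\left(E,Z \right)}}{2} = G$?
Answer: $- \frac{6026}{167} \approx -36.084$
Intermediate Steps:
$l = 88$
$P{\left(E,Z \right)} = 32$ ($P{\left(E,Z \right)} = 6 - -26 = 6 + 26 = 32$)
$U{\left(c,y \right)} = -30 + c + y$
$q{\left(Q,M \right)} = 104 + 126 Q$ ($q{\left(Q,M \right)} = \left(126 Q + 88\right) + 16 = \left(88 + 126 Q\right) + 16 = 104 + 126 Q$)
$\frac{q{\left(47,P{\left(15,-9 \right)} \right)}}{U{\left(139,-276 \right)}} = \frac{104 + 126 \cdot 47}{-30 + 139 - 276} = \frac{104 + 5922}{-167} = 6026 \left(- \frac{1}{167}\right) = - \frac{6026}{167}$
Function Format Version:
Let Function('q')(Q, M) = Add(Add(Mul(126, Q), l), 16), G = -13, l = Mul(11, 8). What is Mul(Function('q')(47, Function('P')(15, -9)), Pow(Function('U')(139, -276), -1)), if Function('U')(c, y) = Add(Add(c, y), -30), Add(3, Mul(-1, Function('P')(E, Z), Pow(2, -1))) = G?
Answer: Rational(-6026, 167) ≈ -36.084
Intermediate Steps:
l = 88
Function('P')(E, Z) = 32 (Function('P')(E, Z) = Add(6, Mul(-2, -13)) = Add(6, 26) = 32)
Function('U')(c, y) = Add(-30, c, y)
Function('q')(Q, M) = Add(104, Mul(126, Q)) (Function('q')(Q, M) = Add(Add(Mul(126, Q), 88), 16) = Add(Add(88, Mul(126, Q)), 16) = Add(104, Mul(126, Q)))
Mul(Function('q')(47, Function('P')(15, -9)), Pow(Function('U')(139, -276), -1)) = Mul(Add(104, Mul(126, 47)), Pow(Add(-30, 139, -276), -1)) = Mul(Add(104, 5922), Pow(-167, -1)) = Mul(6026, Rational(-1, 167)) = Rational(-6026, 167)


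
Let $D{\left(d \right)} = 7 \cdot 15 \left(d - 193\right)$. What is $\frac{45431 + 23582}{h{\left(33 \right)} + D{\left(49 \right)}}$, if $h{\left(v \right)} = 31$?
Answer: $- \frac{69013}{15089} \approx -4.5737$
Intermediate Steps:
$D{\left(d \right)} = -20265 + 105 d$ ($D{\left(d \right)} = 105 \left(-193 + d\right) = -20265 + 105 d$)
$\frac{45431 + 23582}{h{\left(33 \right)} + D{\left(49 \right)}} = \frac{45431 + 23582}{31 + \left(-20265 + 105 \cdot 49\right)} = \frac{69013}{31 + \left(-20265 + 5145\right)} = \frac{69013}{31 - 15120} = \frac{69013}{-15089} = 69013 \left(- \frac{1}{15089}\right) = - \frac{69013}{15089}$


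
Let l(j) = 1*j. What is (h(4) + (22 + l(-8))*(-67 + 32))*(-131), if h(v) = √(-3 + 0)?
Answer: 64190 - 131*I*√3 ≈ 64190.0 - 226.9*I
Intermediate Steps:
l(j) = j
h(v) = I*√3 (h(v) = √(-3) = I*√3)
(h(4) + (22 + l(-8))*(-67 + 32))*(-131) = (I*√3 + (22 - 8)*(-67 + 32))*(-131) = (I*√3 + 14*(-35))*(-131) = (I*√3 - 490)*(-131) = (-490 + I*√3)*(-131) = 64190 - 131*I*√3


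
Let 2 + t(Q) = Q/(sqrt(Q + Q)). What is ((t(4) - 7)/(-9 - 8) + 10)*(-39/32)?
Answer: -6981/544 + 39*sqrt(2)/544 ≈ -12.731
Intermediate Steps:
t(Q) = -2 + sqrt(2)*sqrt(Q)/2 (t(Q) = -2 + Q/(sqrt(Q + Q)) = -2 + Q/(sqrt(2*Q)) = -2 + Q/((sqrt(2)*sqrt(Q))) = -2 + Q*(sqrt(2)/(2*sqrt(Q))) = -2 + sqrt(2)*sqrt(Q)/2)
((t(4) - 7)/(-9 - 8) + 10)*(-39/32) = (((-2 + sqrt(2)*sqrt(4)/2) - 7)/(-9 - 8) + 10)*(-39/32) = (((-2 + (1/2)*sqrt(2)*2) - 7)/(-17) + 10)*(-39*1/32) = (((-2 + sqrt(2)) - 7)*(-1/17) + 10)*(-39/32) = ((-9 + sqrt(2))*(-1/17) + 10)*(-39/32) = ((9/17 - sqrt(2)/17) + 10)*(-39/32) = (179/17 - sqrt(2)/17)*(-39/32) = -6981/544 + 39*sqrt(2)/544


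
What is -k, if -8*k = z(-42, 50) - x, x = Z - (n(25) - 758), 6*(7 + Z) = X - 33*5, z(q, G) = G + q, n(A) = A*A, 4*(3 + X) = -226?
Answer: -967/96 ≈ -10.073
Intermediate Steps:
X = -119/2 (X = -3 + (1/4)*(-226) = -3 - 113/2 = -119/2 ≈ -59.500)
n(A) = A**2
Z = -533/12 (Z = -7 + (-119/2 - 33*5)/6 = -7 + (-119/2 - 1*165)/6 = -7 + (-119/2 - 165)/6 = -7 + (1/6)*(-449/2) = -7 - 449/12 = -533/12 ≈ -44.417)
x = 1063/12 (x = -533/12 - (25**2 - 758) = -533/12 - (625 - 758) = -533/12 - 1*(-133) = -533/12 + 133 = 1063/12 ≈ 88.583)
k = 967/96 (k = -((50 - 42) - 1*1063/12)/8 = -(8 - 1063/12)/8 = -1/8*(-967/12) = 967/96 ≈ 10.073)
-k = -1*967/96 = -967/96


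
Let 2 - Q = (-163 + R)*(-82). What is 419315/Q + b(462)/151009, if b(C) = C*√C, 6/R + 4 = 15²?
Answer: -92668615/2952952 + 462*√462/151009 ≈ -31.316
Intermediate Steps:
R = 6/221 (R = 6/(-4 + 15²) = 6/(-4 + 225) = 6/221 ≈ 0.027149)
Q = -2952952/221 (Q = 2 - (-163 + 6/221)*(-82) = 2 - (-36017)*(-82)/221 = 2 - 1*2953394/221 = 2 - 2953394/221 = -2952952/221 ≈ -13362.)
b(C) = C^(3/2)
419315/Q + b(462)/151009 = 419315/(-2952952/221) + 462^(3/2)/151009 = 419315*(-221/2952952) + (462*√462)*(1/151009) = -92668615/2952952 + 462*√462/151009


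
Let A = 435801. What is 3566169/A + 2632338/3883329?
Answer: 185133123819/20893316809 ≈ 8.8609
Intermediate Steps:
3566169/A + 2632338/3883329 = 3566169/435801 + 2632338/3883329 = 3566169*(1/435801) + 2632338*(1/3883329) = 1188723/145267 + 97494/143827 = 185133123819/20893316809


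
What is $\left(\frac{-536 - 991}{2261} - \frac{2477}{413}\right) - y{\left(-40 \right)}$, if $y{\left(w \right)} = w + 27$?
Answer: $\frac{844023}{133399} \approx 6.3271$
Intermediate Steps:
$y{\left(w \right)} = 27 + w$
$\left(\frac{-536 - 991}{2261} - \frac{2477}{413}\right) - y{\left(-40 \right)} = \left(\frac{-536 - 991}{2261} - \frac{2477}{413}\right) - \left(27 - 40\right) = \left(\left(-536 - 991\right) \frac{1}{2261} - \frac{2477}{413}\right) - -13 = \left(\left(-1527\right) \frac{1}{2261} - \frac{2477}{413}\right) + 13 = \left(- \frac{1527}{2261} - \frac{2477}{413}\right) + 13 = - \frac{890164}{133399} + 13 = \frac{844023}{133399}$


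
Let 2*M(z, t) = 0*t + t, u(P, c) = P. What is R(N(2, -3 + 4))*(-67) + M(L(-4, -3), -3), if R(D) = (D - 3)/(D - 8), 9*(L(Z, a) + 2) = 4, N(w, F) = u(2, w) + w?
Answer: 61/4 ≈ 15.250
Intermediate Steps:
N(w, F) = 2 + w
L(Z, a) = -14/9 (L(Z, a) = -2 + (1/9)*4 = -2 + 4/9 = -14/9)
M(z, t) = t/2 (M(z, t) = (0*t + t)/2 = (0 + t)/2 = t/2)
R(D) = (-3 + D)/(-8 + D)
R(N(2, -3 + 4))*(-67) + M(L(-4, -3), -3) = ((-3 + (2 + 2))/(-8 + (2 + 2)))*(-67) + (1/2)*(-3) = ((-3 + 4)/(-8 + 4))*(-67) - 3/2 = (1/(-4))*(-67) - 3/2 = -1/4*1*(-67) - 3/2 = -1/4*(-67) - 3/2 = 67/4 - 3/2 = 61/4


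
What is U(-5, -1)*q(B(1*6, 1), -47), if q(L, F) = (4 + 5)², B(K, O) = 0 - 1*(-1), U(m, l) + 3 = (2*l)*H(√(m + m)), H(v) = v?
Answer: -243 - 162*I*√10 ≈ -243.0 - 512.29*I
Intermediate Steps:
U(m, l) = -3 + 2*l*√2*√m (U(m, l) = -3 + (2*l)*√(m + m) = -3 + (2*l)*√(2*m) = -3 + (2*l)*(√2*√m) = -3 + 2*l*√2*√m)
B(K, O) = 1 (B(K, O) = 0 + 1 = 1)
q(L, F) = 81 (q(L, F) = 9² = 81)
U(-5, -1)*q(B(1*6, 1), -47) = (-3 + 2*(-1)*√2*√(-5))*81 = (-3 + 2*(-1)*√2*(I*√5))*81 = (-3 - 2*I*√10)*81 = -243 - 162*I*√10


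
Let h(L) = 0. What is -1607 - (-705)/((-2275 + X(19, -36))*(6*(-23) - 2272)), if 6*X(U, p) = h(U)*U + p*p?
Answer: -1594847725/992438 ≈ -1607.0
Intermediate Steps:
X(U, p) = p**2/6 (X(U, p) = (0*U + p*p)/6 = (0 + p**2)/6 = p**2/6)
-1607 - (-705)/((-2275 + X(19, -36))*(6*(-23) - 2272)) = -1607 - (-705)/((-2275 + (1/6)*(-36)**2)*(6*(-23) - 2272)) = -1607 - (-705)/((-2275 + (1/6)*1296)*(-138 - 2272)) = -1607 - (-705)/((-2275 + 216)*(-2410)) = -1607 - (-705)/((-2059*(-2410))) = -1607 - (-705)/4962190 = -1607 - 1*(-141/992438) = -1607 + 141/992438 = -1594847725/992438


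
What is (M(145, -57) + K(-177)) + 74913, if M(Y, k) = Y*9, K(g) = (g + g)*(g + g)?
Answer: 201534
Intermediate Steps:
K(g) = 4*g² (K(g) = (2*g)*(2*g) = 4*g²)
M(Y, k) = 9*Y
(M(145, -57) + K(-177)) + 74913 = (9*145 + 4*(-177)²) + 74913 = (1305 + 4*31329) + 74913 = (1305 + 125316) + 74913 = 126621 + 74913 = 201534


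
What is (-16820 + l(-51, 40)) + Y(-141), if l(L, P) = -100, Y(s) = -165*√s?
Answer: -16920 - 165*I*√141 ≈ -16920.0 - 1959.3*I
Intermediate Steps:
(-16820 + l(-51, 40)) + Y(-141) = (-16820 - 100) - 165*I*√141 = -16920 - 165*I*√141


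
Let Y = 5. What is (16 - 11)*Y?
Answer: 25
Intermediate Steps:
(16 - 11)*Y = (16 - 11)*5 = 5*5 = 25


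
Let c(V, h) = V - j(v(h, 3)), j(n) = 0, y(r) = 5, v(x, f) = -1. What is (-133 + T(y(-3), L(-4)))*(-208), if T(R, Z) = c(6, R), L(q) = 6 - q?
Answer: 26416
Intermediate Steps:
c(V, h) = V (c(V, h) = V - 1*0 = V + 0 = V)
T(R, Z) = 6
(-133 + T(y(-3), L(-4)))*(-208) = (-133 + 6)*(-208) = -127*(-208) = 26416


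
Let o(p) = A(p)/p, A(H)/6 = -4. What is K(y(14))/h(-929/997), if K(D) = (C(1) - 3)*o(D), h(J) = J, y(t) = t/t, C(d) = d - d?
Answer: -71784/929 ≈ -77.270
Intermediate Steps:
A(H) = -24 (A(H) = 6*(-4) = -24)
o(p) = -24/p
C(d) = 0
y(t) = 1
K(D) = 72/D (K(D) = (0 - 3)*(-24/D) = -(-72)/D = 72/D)
K(y(14))/h(-929/997) = (72/1)/((-929/997)) = (72*1)/((-929*1/997)) = 72/(-929/997) = 72*(-997/929) = -71784/929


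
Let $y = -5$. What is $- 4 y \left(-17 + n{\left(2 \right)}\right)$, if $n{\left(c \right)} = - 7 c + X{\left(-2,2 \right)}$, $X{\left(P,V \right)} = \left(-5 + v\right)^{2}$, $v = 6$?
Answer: $-600$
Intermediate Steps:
$X{\left(P,V \right)} = 1$ ($X{\left(P,V \right)} = \left(-5 + 6\right)^{2} = 1^{2} = 1$)
$n{\left(c \right)} = 1 - 7 c$ ($n{\left(c \right)} = - 7 c + 1 = 1 - 7 c$)
$- 4 y \left(-17 + n{\left(2 \right)}\right) = \left(-4\right) \left(-5\right) \left(-17 + \left(1 - 14\right)\right) = 20 \left(-17 + \left(1 - 14\right)\right) = 20 \left(-17 - 13\right) = 20 \left(-30\right) = -600$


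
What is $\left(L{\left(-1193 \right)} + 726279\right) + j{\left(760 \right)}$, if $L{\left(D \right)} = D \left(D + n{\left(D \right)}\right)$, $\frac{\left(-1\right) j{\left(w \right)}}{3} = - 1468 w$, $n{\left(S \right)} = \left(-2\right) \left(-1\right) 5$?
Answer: $5484638$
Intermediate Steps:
$n{\left(S \right)} = 10$ ($n{\left(S \right)} = 2 \cdot 5 = 10$)
$j{\left(w \right)} = 4404 w$ ($j{\left(w \right)} = - 3 \left(- 1468 w\right) = 4404 w$)
$L{\left(D \right)} = D \left(10 + D\right)$ ($L{\left(D \right)} = D \left(D + 10\right) = D \left(10 + D\right)$)
$\left(L{\left(-1193 \right)} + 726279\right) + j{\left(760 \right)} = \left(- 1193 \left(10 - 1193\right) + 726279\right) + 4404 \cdot 760 = \left(\left(-1193\right) \left(-1183\right) + 726279\right) + 3347040 = \left(1411319 + 726279\right) + 3347040 = 2137598 + 3347040 = 5484638$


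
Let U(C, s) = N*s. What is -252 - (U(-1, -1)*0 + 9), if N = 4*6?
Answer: -261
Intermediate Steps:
N = 24
U(C, s) = 24*s
-252 - (U(-1, -1)*0 + 9) = -252 - ((24*(-1))*0 + 9) = -252 - (-24*0 + 9) = -252 - (0 + 9) = -252 - 1*9 = -252 - 9 = -261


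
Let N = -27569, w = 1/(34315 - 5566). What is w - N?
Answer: 792581182/28749 ≈ 27569.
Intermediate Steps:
w = 1/28749 ≈ 3.4784e-5
w - N = 1/28749 - 1*(-27569) = 1/28749 + 27569 = 792581182/28749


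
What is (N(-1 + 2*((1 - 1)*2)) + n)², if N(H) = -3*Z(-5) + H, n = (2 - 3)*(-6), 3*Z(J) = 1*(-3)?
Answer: 64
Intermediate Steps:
Z(J) = -1 (Z(J) = (1*(-3))/3 = (⅓)*(-3) = -1)
n = 6 (n = -1*(-6) = 6)
N(H) = 3 + H (N(H) = -3*(-1) + H = 3 + H)
(N(-1 + 2*((1 - 1)*2)) + n)² = ((3 + (-1 + 2*((1 - 1)*2))) + 6)² = ((3 + (-1 + 2*(0*2))) + 6)² = ((3 + (-1 + 2*0)) + 6)² = ((3 + (-1 + 0)) + 6)² = ((3 - 1) + 6)² = (2 + 6)² = 8² = 64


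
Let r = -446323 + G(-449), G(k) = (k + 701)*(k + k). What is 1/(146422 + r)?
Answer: -1/526197 ≈ -1.9004e-6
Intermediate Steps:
G(k) = 2*k*(701 + k) (G(k) = (701 + k)*(2*k) = 2*k*(701 + k))
r = -672619 (r = -446323 + 2*(-449)*(701 - 449) = -446323 + 2*(-449)*252 = -446323 - 226296 = -672619)
1/(146422 + r) = 1/(146422 - 672619) = 1/(-526197) = -1/526197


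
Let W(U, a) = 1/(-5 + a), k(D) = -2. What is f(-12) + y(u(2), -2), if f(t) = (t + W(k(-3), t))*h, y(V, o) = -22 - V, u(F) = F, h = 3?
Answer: -1023/17 ≈ -60.176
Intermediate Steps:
f(t) = 3*t + 3/(-5 + t) (f(t) = (t + 1/(-5 + t))*3 = 3*t + 3/(-5 + t))
f(-12) + y(u(2), -2) = 3*(1 - 12*(-5 - 12))/(-5 - 12) + (-22 - 1*2) = 3*(1 - 12*(-17))/(-17) + (-22 - 2) = 3*(-1/17)*(1 + 204) - 24 = 3*(-1/17)*205 - 24 = -615/17 - 24 = -1023/17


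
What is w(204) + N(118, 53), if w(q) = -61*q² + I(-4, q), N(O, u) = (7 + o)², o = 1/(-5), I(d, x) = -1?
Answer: -63463269/25 ≈ -2.5385e+6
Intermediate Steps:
o = -⅕ ≈ -0.20000
N(O, u) = 1156/25 (N(O, u) = (7 - ⅕)² = (34/5)² = 1156/25)
w(q) = -1 - 61*q² (w(q) = -61*q² - 1 = -1 - 61*q²)
w(204) + N(118, 53) = (-1 - 61*204²) + 1156/25 = (-1 - 61*41616) + 1156/25 = (-1 - 2538576) + 1156/25 = -2538577 + 1156/25 = -63463269/25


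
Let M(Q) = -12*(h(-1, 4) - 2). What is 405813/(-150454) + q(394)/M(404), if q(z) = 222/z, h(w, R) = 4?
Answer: -322564043/118557752 ≈ -2.7207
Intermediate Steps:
M(Q) = -24 (M(Q) = -12*(4 - 2) = -12*2 = -24)
405813/(-150454) + q(394)/M(404) = 405813/(-150454) + (222/394)/(-24) = 405813*(-1/150454) + (222*(1/394))*(-1/24) = -405813/150454 + (111/197)*(-1/24) = -405813/150454 - 37/1576 = -322564043/118557752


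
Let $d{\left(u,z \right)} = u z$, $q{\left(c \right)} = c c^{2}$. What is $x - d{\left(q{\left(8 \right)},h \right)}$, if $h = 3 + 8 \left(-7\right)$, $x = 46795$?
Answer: $73931$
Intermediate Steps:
$q{\left(c \right)} = c^{3}$
$h = -53$ ($h = 3 - 56 = -53$)
$x - d{\left(q{\left(8 \right)},h \right)} = 46795 - 8^{3} \left(-53\right) = 46795 - 512 \left(-53\right) = 46795 - -27136 = 46795 + 27136 = 73931$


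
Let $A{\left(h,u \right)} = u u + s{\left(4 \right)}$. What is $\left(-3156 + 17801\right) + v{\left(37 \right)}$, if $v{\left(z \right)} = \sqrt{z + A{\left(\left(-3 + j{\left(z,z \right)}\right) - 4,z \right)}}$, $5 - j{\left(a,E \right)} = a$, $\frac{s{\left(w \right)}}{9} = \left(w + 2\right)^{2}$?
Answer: $14645 + \sqrt{1730} \approx 14687.0$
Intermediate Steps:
$s{\left(w \right)} = 9 \left(2 + w\right)^{2}$ ($s{\left(w \right)} = 9 \left(w + 2\right)^{2} = 9 \left(2 + w\right)^{2}$)
$j{\left(a,E \right)} = 5 - a$
$A{\left(h,u \right)} = 324 + u^{2}$ ($A{\left(h,u \right)} = u u + 9 \left(2 + 4\right)^{2} = u^{2} + 9 \cdot 6^{2} = u^{2} + 9 \cdot 36 = u^{2} + 324 = 324 + u^{2}$)
$v{\left(z \right)} = \sqrt{324 + z + z^{2}}$ ($v{\left(z \right)} = \sqrt{z + \left(324 + z^{2}\right)} = \sqrt{324 + z + z^{2}}$)
$\left(-3156 + 17801\right) + v{\left(37 \right)} = \left(-3156 + 17801\right) + \sqrt{324 + 37 + 37^{2}} = 14645 + \sqrt{324 + 37 + 1369} = 14645 + \sqrt{1730}$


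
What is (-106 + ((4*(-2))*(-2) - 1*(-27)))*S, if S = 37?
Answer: -2331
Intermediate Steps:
(-106 + ((4*(-2))*(-2) - 1*(-27)))*S = (-106 + ((4*(-2))*(-2) - 1*(-27)))*37 = (-106 + (-8*(-2) + 27))*37 = (-106 + (16 + 27))*37 = (-106 + 43)*37 = -63*37 = -2331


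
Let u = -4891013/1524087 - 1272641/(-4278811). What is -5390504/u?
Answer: 4394123389254173841/2373513077722 ≈ 1.8513e+6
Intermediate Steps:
u = -18988104621776/6521280220557 (u = -4891013*1/1524087 - 1272641*(-1/4278811) = -4891013/1524087 + 1272641/4278811 = -18988104621776/6521280220557 ≈ -2.9117)
-5390504/u = -5390504/(-18988104621776/6521280220557) = -5390504*(-6521280220557/18988104621776) = 4394123389254173841/2373513077722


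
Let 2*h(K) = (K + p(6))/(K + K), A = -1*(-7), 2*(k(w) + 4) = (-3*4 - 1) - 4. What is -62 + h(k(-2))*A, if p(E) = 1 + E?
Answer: -6123/100 ≈ -61.230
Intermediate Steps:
k(w) = -25/2 (k(w) = -4 + ((-3*4 - 1) - 4)/2 = -4 + ((-12 - 1) - 4)/2 = -4 + (-13 - 4)/2 = -4 + (1/2)*(-17) = -4 - 17/2 = -25/2)
A = 7
h(K) = (7 + K)/(4*K) (h(K) = ((K + (1 + 6))/(K + K))/2 = ((K + 7)/((2*K)))/2 = ((7 + K)*(1/(2*K)))/2 = ((7 + K)/(2*K))/2 = (7 + K)/(4*K))
-62 + h(k(-2))*A = -62 + ((7 - 25/2)/(4*(-25/2)))*7 = -62 + ((1/4)*(-2/25)*(-11/2))*7 = -62 + (11/100)*7 = -62 + 77/100 = -6123/100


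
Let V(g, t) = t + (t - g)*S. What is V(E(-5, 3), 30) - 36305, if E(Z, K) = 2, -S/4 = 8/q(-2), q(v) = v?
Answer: -35827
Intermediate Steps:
S = 16 (S = -32/(-2) = -32*(-1)/2 = -4*(-4) = 16)
V(g, t) = -16*g + 17*t (V(g, t) = t + (t - g)*16 = t + (-16*g + 16*t) = -16*g + 17*t)
V(E(-5, 3), 30) - 36305 = (-16*2 + 17*30) - 36305 = (-32 + 510) - 36305 = 478 - 36305 = -35827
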